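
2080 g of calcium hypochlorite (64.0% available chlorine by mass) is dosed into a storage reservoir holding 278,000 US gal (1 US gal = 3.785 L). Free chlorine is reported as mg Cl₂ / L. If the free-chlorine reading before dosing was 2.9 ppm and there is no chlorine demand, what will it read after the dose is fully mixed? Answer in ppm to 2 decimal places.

4.17 ppm

Volume: 278,000 US gal × 3.785 L/gal = 1,052,230 L.
Available chlorine delivered: 2080 g × 0.64 = 1331 g as Cl₂.
Concentration rise: 1331 g / 1,052,230 L = 1.265 mg/L = 1.27 ppm.
Final FC: 2.9 + 1.27 = 4.17 ppm.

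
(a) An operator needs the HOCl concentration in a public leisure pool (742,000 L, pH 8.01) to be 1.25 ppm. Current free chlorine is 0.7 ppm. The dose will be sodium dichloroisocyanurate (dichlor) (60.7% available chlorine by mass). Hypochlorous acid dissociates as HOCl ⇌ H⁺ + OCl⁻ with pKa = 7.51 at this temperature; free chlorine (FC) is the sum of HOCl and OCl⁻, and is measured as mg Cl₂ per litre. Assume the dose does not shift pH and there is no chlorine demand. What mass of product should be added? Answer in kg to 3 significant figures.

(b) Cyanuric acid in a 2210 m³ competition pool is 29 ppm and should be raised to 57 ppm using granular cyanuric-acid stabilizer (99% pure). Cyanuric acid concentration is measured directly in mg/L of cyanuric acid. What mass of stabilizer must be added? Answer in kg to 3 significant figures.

(a) 5.50 kg; (b) 62.5 kg

(a) [OCl⁻]/[HOCl] = 10^(pH − pKa) = 10^(8.01 − 7.51) = 3.162; fraction as HOCl = 1/(1 + 3.162) = 0.2403.
(a) Free chlorine required for 1.25 ppm HOCl: 1.25 / 0.2403 = 5.203 ppm.
(a) FC to add: 5.203 − 0.7 = 4.503 mg/L as Cl₂.
(a) Cl₂ equivalent: 4.503 mg/L × 742,000 L = 3341 g.
(a) Product at 60.7% available Cl: 3341 / 0.607 = 5504 g.

(b) Volume: 2210 m³ = 2,210,000 L.
(b) CYA to add: (57 − 29) = 28 mg/L × 2,210,000 L = 61,880 g cyanuric acid.
(b) At 99% purity: 61,880 / 0.99 = 62,510 g product.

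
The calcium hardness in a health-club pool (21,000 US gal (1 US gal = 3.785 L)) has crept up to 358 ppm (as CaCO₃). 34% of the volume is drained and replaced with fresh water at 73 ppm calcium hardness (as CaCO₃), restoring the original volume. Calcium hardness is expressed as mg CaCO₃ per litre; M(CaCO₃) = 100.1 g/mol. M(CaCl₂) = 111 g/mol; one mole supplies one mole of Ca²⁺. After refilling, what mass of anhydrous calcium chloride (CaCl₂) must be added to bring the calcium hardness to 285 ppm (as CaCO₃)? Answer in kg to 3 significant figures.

2.11 kg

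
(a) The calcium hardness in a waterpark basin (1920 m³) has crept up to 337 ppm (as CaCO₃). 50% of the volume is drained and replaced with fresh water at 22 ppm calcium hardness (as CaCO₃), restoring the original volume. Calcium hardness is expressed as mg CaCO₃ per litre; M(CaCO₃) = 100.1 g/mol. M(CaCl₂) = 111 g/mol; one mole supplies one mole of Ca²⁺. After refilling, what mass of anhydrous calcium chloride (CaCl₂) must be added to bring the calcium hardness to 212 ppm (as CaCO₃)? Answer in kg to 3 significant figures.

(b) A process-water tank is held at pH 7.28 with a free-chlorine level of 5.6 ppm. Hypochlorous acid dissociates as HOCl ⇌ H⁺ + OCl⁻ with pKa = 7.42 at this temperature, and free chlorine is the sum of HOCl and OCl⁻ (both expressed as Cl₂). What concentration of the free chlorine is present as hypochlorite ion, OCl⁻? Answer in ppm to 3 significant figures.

(a) Volume: 1920 m³ = 1,920,000 L.
(a) After draining 50% and refilling: 337 × 0.50 + 22 × 0.50 = 179.5 ppm.
(a) Deficit to target: 212 − 179.5 = 32.5 mg/L.
(a) As CaCO₃: 32.5 mg/L × 1,920,000 L = 62,400 g; ÷ 100.1 = 623.4 mol Ca²⁺.
(a) Mass: 623.4 × 111 = 69,190 g.

(b) [OCl⁻]/[HOCl] = 10^(pH − pKa) = 10^(7.28 − 7.42) = 10^-0.14 = 0.7244.
(b) Fraction as HOCl = 1 / (1 + 0.7244) = 0.5799.
(b) OCl⁻ = (1 − 0.5799) × 5.6 ppm = 2.353 ppm.

(a) 69.2 kg; (b) 2.35 ppm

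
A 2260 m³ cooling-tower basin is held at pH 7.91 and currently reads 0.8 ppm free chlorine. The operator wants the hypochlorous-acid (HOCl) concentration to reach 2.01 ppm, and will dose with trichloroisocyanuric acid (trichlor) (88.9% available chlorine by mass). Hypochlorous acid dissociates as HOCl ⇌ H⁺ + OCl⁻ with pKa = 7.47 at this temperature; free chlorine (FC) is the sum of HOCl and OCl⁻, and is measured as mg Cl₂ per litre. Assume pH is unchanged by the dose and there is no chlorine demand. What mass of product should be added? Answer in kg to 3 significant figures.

17.1 kg

Volume: 2260 m³ = 2,260,000 L.
[OCl⁻]/[HOCl] = 10^(pH − pKa) = 10^(7.91 − 7.47) = 2.754; fraction as HOCl = 1/(1 + 2.754) = 0.2664.
Free chlorine required for 2.01 ppm HOCl: 2.01 / 0.2664 = 7.546 ppm.
FC to add: 7.546 − 0.8 = 6.746 mg/L as Cl₂.
Cl₂ equivalent: 6.746 mg/L × 2,260,000 L = 15,250 g.
Product at 88.9% available Cl: 15,250 / 0.889 = 17,150 g.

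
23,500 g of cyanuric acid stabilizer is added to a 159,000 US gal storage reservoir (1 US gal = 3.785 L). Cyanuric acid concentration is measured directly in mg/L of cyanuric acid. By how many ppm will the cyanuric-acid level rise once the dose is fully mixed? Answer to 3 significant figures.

39.0 ppm

Volume: 159,000 US gal × 3.785 L/gal = 601,815 L.
Rise: 23,500 g / 601,815 L × 1000 = 39.05 mg/L.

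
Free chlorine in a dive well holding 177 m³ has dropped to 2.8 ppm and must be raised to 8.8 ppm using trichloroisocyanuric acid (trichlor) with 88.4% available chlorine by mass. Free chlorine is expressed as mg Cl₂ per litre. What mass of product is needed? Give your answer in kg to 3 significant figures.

1.20 kg

Volume: 177 m³ = 177,000 L.
Chlorine deficit: 8.8 − 2.8 = 6 ppm = 6 mg/L as Cl₂.
Cl₂ equivalent needed: 6 mg/L × 177,000 L = 1,062,000 mg = 1062 g.
Product at 88.4% available chlorine: 1062 / 0.884 = 1201 g.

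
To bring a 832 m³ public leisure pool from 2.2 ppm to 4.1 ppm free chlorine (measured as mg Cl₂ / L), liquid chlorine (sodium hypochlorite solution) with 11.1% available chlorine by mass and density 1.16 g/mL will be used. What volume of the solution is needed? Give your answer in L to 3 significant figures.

12.3 L

Volume: 832 m³ = 832,000 L.
Chlorine deficit: 4.1 − 2.2 = 1.9 ppm = 1.9 mg/L as Cl₂.
Cl₂ equivalent needed: 1.9 mg/L × 832,000 L = 1,581,000 mg = 1581 g.
Product at 11.1% available chlorine: 1581 / 0.111 = 14,240 g.
Volume at density 1.16 g/mL: 14,240 g ÷ 1.16 g/mL = 12,280 mL.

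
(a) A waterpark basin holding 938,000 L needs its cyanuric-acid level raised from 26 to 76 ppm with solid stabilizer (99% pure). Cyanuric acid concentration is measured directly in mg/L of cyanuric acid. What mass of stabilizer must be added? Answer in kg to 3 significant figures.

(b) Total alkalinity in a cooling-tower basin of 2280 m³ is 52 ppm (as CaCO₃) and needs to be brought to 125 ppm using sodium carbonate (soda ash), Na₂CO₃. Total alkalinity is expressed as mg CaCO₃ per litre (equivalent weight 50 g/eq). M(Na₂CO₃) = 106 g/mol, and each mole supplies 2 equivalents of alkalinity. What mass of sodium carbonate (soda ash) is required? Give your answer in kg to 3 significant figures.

(a) CYA to add: (76 − 26) = 50 mg/L × 938,000 L = 46,900 g cyanuric acid.
(a) At 99% purity: 46,900 / 0.99 = 47,370 g product.

(b) Volume: 2280 m³ = 2,280,000 L.
(b) Alkalinity to add: (125 − 52) = 73 mg/L as CaCO₃ × 2,280,000 L = 166,400 g as CaCO₃.
(b) Equivalents: 166,400 g ÷ 50 g/eq = 3329 eq.
(b) Each mole of Na₂CO₃ supplies 2 eq, so 3329 / 2 = 1664 mol.
(b) Mass: 1664 mol × 106 g/mol = 176,400 g.

(a) 47.4 kg; (b) 176 kg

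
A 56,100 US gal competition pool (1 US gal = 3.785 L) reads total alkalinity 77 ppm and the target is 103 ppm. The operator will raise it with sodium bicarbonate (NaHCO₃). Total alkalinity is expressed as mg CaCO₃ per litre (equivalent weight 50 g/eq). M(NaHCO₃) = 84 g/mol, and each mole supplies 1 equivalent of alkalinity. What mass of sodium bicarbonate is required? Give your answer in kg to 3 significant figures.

Volume: 56,100 US gal × 3.785 L/gal = 212,338 L.
Alkalinity to add: (103 − 77) = 26 mg/L as CaCO₃ × 212,338 L = 5521 g as CaCO₃.
Equivalents: 5521 g ÷ 50 g/eq = 110.4 eq.
NaHCO₃ supplies 1 eq per mole → 110.4 mol.
Mass: 110.4 mol × 84 g/mol = 9275 g.

9.27 kg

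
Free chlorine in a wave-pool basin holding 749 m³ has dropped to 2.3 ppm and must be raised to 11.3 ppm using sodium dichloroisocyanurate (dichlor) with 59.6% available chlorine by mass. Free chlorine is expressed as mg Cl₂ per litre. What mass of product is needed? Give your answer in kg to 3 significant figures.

11.3 kg

Volume: 749 m³ = 749,000 L.
Chlorine deficit: 11.3 − 2.3 = 9 ppm = 9 mg/L as Cl₂.
Cl₂ equivalent needed: 9 mg/L × 749,000 L = 6,741,000 mg = 6741 g.
Product at 59.6% available chlorine: 6741 / 0.596 = 11,310 g.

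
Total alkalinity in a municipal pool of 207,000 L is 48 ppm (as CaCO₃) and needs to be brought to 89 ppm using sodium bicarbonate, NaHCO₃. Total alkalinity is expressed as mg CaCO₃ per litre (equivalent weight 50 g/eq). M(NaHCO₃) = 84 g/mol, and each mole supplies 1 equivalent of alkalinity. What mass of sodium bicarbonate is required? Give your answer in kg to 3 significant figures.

14.3 kg

Alkalinity to add: (89 − 48) = 41 mg/L as CaCO₃ × 207,000 L = 8487 g as CaCO₃.
Equivalents: 8487 g ÷ 50 g/eq = 169.7 eq.
NaHCO₃ supplies 1 eq per mole → 169.7 mol.
Mass: 169.7 mol × 84 g/mol = 14,260 g.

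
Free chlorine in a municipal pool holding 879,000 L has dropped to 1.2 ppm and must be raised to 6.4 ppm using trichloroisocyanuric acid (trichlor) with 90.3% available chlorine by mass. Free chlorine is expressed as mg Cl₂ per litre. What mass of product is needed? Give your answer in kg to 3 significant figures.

Chlorine deficit: 6.4 − 1.2 = 5.2 ppm = 5.2 mg/L as Cl₂.
Cl₂ equivalent needed: 5.2 mg/L × 879,000 L = 4,571,000 mg = 4571 g.
Product at 90.3% available chlorine: 4571 / 0.903 = 5062 g.

5.06 kg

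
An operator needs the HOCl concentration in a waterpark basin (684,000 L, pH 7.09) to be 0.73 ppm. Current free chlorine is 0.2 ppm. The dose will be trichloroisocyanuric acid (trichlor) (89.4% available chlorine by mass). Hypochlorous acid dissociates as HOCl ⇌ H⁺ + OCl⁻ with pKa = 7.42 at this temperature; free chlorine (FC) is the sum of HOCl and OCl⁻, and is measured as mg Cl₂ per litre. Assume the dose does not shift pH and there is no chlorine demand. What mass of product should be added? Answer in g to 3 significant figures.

667 g

[OCl⁻]/[HOCl] = 10^(pH − pKa) = 10^(7.09 − 7.42) = 0.4677; fraction as HOCl = 1/(1 + 0.4677) = 0.6813.
Free chlorine required for 0.73 ppm HOCl: 0.73 / 0.6813 = 1.071 ppm.
FC to add: 1.071 − 0.2 = 0.8714 mg/L as Cl₂.
Cl₂ equivalent: 0.8714 mg/L × 684,000 L = 596.1 g.
Product at 89.4% available Cl: 596.1 / 0.894 = 666.7 g.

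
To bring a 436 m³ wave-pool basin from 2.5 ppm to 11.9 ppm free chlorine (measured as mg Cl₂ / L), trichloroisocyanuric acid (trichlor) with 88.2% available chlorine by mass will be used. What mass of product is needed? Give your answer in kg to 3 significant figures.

4.65 kg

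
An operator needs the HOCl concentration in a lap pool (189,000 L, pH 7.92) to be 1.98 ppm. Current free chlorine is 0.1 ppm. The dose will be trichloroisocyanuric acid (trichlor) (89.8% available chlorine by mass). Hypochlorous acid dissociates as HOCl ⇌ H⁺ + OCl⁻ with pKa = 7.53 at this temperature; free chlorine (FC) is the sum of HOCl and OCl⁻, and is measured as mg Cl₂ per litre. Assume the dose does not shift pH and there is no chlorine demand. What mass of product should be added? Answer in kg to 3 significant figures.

[OCl⁻]/[HOCl] = 10^(pH − pKa) = 10^(7.92 − 7.53) = 2.455; fraction as HOCl = 1/(1 + 2.455) = 0.2895.
Free chlorine required for 1.98 ppm HOCl: 1.98 / 0.2895 = 6.84 ppm.
FC to add: 6.84 − 0.1 = 6.74 mg/L as Cl₂.
Cl₂ equivalent: 6.74 mg/L × 189,000 L = 1274 g.
Product at 89.8% available Cl: 1274 / 0.898 = 1419 g.

1.42 kg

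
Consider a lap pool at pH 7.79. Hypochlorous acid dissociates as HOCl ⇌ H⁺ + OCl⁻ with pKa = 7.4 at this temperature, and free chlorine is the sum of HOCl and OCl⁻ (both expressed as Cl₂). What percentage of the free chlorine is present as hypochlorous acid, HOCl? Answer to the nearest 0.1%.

28.9%

[OCl⁻]/[HOCl] = 10^(pH − pKa) = 10^(7.79 − 7.4) = 10^0.39 = 2.455.
Fraction as HOCl = 1 / (1 + 2.455) = 0.2895.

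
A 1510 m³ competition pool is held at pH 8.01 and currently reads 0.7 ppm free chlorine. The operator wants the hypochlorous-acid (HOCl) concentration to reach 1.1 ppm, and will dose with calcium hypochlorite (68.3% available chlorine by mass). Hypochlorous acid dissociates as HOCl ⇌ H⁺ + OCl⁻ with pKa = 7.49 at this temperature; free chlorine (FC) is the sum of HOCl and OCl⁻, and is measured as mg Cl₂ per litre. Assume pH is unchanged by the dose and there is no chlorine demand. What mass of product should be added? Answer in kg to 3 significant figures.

8.94 kg

Volume: 1510 m³ = 1,510,000 L.
[OCl⁻]/[HOCl] = 10^(pH − pKa) = 10^(8.01 − 7.49) = 3.311; fraction as HOCl = 1/(1 + 3.311) = 0.2319.
Free chlorine required for 1.1 ppm HOCl: 1.1 / 0.2319 = 4.742 ppm.
FC to add: 4.742 − 0.7 = 4.042 mg/L as Cl₂.
Cl₂ equivalent: 4.042 mg/L × 1,510,000 L = 6104 g.
Product at 68.3% available Cl: 6104 / 0.683 = 8937 g.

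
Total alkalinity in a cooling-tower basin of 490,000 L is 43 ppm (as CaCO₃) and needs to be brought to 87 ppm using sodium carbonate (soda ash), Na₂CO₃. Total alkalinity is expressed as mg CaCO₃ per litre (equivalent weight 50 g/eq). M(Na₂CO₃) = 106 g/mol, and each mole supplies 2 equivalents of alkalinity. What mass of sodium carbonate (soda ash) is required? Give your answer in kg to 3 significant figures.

Alkalinity to add: (87 − 43) = 44 mg/L as CaCO₃ × 490,000 L = 21,560 g as CaCO₃.
Equivalents: 21,560 g ÷ 50 g/eq = 431.2 eq.
Each mole of Na₂CO₃ supplies 2 eq, so 431.2 / 2 = 215.6 mol.
Mass: 215.6 mol × 106 g/mol = 22,850 g.

22.9 kg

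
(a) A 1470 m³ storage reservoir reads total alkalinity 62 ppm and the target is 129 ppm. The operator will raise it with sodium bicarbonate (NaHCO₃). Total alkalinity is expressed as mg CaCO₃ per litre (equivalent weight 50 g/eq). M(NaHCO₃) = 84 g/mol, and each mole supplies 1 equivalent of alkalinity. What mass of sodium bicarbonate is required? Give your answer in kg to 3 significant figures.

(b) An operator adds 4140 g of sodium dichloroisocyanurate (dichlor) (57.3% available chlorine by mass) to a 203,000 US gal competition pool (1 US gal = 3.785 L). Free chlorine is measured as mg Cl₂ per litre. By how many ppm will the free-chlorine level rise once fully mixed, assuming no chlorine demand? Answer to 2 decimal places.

(a) 165 kg; (b) 3.09 ppm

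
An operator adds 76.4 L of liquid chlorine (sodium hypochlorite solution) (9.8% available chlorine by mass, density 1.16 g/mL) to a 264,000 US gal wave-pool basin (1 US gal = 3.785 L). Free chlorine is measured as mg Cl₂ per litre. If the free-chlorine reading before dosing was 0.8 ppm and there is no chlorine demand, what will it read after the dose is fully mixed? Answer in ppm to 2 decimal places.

9.49 ppm

Volume: 264,000 US gal × 3.785 L/gal = 999,240 L.
Mass of solution: 76.4 L × 1000 mL/L × 1.16 g/mL = 88,620 g.
Available chlorine delivered: 88,620 g × 0.098 = 8685 g as Cl₂.
Concentration rise: 8685 g / 999,240 L = 8.692 mg/L = 8.69 ppm.
Final FC: 0.8 + 8.69 = 9.49 ppm.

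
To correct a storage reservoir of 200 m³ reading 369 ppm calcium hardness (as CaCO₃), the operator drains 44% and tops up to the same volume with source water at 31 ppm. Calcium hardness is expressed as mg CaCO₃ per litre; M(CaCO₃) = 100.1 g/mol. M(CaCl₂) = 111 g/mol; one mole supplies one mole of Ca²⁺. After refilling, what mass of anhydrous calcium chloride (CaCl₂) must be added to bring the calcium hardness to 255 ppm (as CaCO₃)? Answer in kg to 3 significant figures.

Volume: 200 m³ = 200,000 L.
After draining 44% and refilling: 369 × 0.56 + 31 × 0.44 = 220.28 ppm.
Deficit to target: 255 − 220.28 = 34.72 mg/L.
As CaCO₃: 34.72 mg/L × 200,000 L = 6944 g; ÷ 100.1 = 69.37 mol Ca²⁺.
Mass: 69.37 × 111 = 7700 g.

7.70 kg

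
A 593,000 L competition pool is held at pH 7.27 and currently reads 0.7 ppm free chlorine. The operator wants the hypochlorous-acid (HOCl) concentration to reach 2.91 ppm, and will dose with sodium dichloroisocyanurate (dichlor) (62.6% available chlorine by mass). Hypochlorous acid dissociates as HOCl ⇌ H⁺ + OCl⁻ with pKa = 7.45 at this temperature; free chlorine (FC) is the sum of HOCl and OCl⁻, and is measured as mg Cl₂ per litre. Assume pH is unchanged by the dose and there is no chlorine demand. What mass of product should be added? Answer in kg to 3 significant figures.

[OCl⁻]/[HOCl] = 10^(pH − pKa) = 10^(7.27 − 7.45) = 0.6607; fraction as HOCl = 1/(1 + 0.6607) = 0.6022.
Free chlorine required for 2.91 ppm HOCl: 2.91 / 0.6022 = 4.833 ppm.
FC to add: 4.833 − 0.7 = 4.133 mg/L as Cl₂.
Cl₂ equivalent: 4.133 mg/L × 593,000 L = 2451 g.
Product at 62.6% available Cl: 2451 / 0.626 = 3915 g.

3.91 kg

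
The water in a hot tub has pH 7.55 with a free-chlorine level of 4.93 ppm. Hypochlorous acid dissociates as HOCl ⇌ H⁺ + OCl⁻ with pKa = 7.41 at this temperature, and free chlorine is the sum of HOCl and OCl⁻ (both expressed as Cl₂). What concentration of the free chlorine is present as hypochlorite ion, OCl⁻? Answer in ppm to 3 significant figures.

2.86 ppm

[OCl⁻]/[HOCl] = 10^(pH − pKa) = 10^(7.55 − 7.41) = 10^0.14 = 1.38.
Fraction as HOCl = 1 / (1 + 1.38) = 0.4201.
OCl⁻ = (1 − 0.4201) × 4.93 ppm = 2.859 ppm.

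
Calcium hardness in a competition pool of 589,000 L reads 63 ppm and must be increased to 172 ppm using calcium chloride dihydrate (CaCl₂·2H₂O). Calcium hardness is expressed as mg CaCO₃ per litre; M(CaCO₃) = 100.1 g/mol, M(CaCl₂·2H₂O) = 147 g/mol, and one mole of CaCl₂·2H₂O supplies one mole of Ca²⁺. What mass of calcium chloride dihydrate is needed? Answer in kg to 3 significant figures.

94.3 kg

Hardness to add: (172 − 63) = 109 mg/L as CaCO₃ × 589,000 L = 64,200 g as CaCO₃.
Moles of Ca²⁺ (1 mol Ca²⁺ ≡ 1 mol CaCO₃): 64,200 / 100.1 g/mol = 641.4 mol.
Mass of CaCl₂·2H₂O: 641.4 × 147 = 94,280 g.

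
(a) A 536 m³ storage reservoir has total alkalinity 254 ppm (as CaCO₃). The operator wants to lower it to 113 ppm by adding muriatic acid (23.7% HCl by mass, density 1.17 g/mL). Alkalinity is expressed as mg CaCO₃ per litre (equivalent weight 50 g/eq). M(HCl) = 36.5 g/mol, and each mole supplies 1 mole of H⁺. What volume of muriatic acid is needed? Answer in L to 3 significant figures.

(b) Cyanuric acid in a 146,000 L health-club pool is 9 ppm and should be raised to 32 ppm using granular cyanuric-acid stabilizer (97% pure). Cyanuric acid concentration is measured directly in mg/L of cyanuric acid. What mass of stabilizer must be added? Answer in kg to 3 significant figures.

(a) 199 L; (b) 3.46 kg

(a) Volume: 536 m³ = 536,000 L.
(a) Alkalinity to neutralize: (254 − 113) = 141 mg/L as CaCO₃ × 536,000 L = 75,580 g as CaCO₃.
(a) Equivalents of H⁺ required: 75,580 ÷ 50 g/eq = 1512 eq = 1512 mol HCl.
(a) Mass of HCl: 1512 × 36.5 = 55,170 g.
(a) Mass of 23.7% solution: 55,170 / 0.237 = 232,800 g.
(a) Volume: 232,800 g ÷ 1.17 g/mL = 199,000 mL.

(b) CYA to add: (32 − 9) = 23 mg/L × 146,000 L = 3358 g cyanuric acid.
(b) At 97% purity: 3358 / 0.97 = 3462 g product.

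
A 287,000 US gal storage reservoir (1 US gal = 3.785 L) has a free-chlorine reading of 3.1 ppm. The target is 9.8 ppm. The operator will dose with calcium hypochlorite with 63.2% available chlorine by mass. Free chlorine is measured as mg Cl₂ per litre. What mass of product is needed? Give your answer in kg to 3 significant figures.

11.5 kg

Volume: 287,000 US gal × 3.785 L/gal = 1,086,295 L.
Chlorine deficit: 9.8 − 3.1 = 6.7 ppm = 6.7 mg/L as Cl₂.
Cl₂ equivalent needed: 6.7 mg/L × 1,086,295 L = 7,278,000 mg = 7278 g.
Product at 63.2% available chlorine: 7278 / 0.632 = 11,520 g.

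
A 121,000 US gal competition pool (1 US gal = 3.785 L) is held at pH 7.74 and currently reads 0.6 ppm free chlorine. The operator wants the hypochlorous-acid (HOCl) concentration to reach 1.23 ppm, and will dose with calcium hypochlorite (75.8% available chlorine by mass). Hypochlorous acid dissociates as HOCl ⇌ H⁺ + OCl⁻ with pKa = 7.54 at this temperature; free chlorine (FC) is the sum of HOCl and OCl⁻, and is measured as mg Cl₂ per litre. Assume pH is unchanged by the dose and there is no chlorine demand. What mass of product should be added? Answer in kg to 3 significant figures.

Volume: 121,000 US gal × 3.785 L/gal = 457,985 L.
[OCl⁻]/[HOCl] = 10^(pH − pKa) = 10^(7.74 − 7.54) = 1.585; fraction as HOCl = 1/(1 + 1.585) = 0.3869.
Free chlorine required for 1.23 ppm HOCl: 1.23 / 0.3869 = 3.179 ppm.
FC to add: 3.179 − 0.6 = 2.579 mg/L as Cl₂.
Cl₂ equivalent: 2.579 mg/L × 457,985 L = 1181 g.
Product at 75.8% available Cl: 1181 / 0.758 = 1558 g.

1.56 kg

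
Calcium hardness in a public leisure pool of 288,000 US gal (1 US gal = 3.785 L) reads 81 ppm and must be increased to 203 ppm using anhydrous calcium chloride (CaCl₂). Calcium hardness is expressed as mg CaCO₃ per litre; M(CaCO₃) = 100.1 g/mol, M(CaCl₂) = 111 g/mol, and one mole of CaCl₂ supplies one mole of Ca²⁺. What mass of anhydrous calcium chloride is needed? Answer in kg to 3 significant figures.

147 kg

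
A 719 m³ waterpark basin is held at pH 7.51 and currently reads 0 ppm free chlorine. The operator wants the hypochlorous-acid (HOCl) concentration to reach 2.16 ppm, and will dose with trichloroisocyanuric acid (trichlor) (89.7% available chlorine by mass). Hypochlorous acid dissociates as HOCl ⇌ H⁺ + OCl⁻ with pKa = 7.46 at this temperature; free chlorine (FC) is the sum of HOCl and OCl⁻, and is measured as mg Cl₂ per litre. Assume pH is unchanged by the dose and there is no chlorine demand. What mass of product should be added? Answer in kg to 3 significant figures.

Volume: 719 m³ = 719,000 L.
[OCl⁻]/[HOCl] = 10^(pH − pKa) = 10^(7.51 − 7.46) = 1.122; fraction as HOCl = 1/(1 + 1.122) = 0.4712.
Free chlorine required for 2.16 ppm HOCl: 2.16 / 0.4712 = 4.584 ppm.
FC to add: 4.584 − 0 = 4.584 mg/L as Cl₂.
Cl₂ equivalent: 4.584 mg/L × 719,000 L = 3296 g.
Product at 89.7% available Cl: 3296 / 0.897 = 3674 g.

3.67 kg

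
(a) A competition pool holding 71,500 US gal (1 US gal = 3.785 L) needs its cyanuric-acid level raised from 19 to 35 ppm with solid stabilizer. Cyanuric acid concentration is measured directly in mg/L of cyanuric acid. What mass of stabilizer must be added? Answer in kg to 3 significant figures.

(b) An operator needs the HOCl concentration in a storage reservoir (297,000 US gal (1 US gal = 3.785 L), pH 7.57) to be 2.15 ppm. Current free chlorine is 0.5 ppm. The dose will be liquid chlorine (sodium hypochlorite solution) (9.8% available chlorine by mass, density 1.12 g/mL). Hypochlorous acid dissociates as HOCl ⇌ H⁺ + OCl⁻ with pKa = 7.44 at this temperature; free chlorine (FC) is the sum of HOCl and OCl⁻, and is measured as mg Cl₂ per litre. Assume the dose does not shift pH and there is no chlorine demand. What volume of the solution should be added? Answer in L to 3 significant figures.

(a) 4.33 kg; (b) 46.6 L

(a) Volume: 71,500 US gal × 3.785 L/gal = 270,628 L.
(a) CYA to add: (35 − 19) = 16 mg/L × 270,628 L = 4330 g cyanuric acid.

(b) Volume: 297,000 US gal × 3.785 L/gal = 1,124,145 L.
(b) [OCl⁻]/[HOCl] = 10^(pH − pKa) = 10^(7.57 − 7.44) = 1.349; fraction as HOCl = 1/(1 + 1.349) = 0.4257.
(b) Free chlorine required for 2.15 ppm HOCl: 2.15 / 0.4257 = 5.05 ppm.
(b) FC to add: 5.05 − 0.5 = 4.55 mg/L as Cl₂.
(b) Cl₂ equivalent: 4.55 mg/L × 1,124,145 L = 5115 g.
(b) Product at 9.8% available Cl: 5115 / 0.098 = 52,200 g.
(b) Volume: 52,200 g ÷ 1.12 g/mL = 46,600 mL.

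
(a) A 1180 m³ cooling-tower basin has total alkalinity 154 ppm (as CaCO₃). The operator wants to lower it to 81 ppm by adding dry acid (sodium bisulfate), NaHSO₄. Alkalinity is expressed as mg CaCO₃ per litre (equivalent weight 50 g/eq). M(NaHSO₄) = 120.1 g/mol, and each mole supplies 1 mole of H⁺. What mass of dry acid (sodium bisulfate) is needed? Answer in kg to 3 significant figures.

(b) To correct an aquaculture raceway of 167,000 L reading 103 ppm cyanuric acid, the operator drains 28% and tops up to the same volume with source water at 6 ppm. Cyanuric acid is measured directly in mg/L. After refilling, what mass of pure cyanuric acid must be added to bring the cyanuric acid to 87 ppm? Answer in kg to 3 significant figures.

(a) Volume: 1180 m³ = 1,180,000 L.
(a) Alkalinity to neutralize: (154 − 81) = 73 mg/L as CaCO₃ × 1,180,000 L = 86,140 g as CaCO₃.
(a) Equivalents of H⁺ required: 86,140 ÷ 50 g/eq = 1723 eq = 1723 mol NaHSO₄.
(a) Mass of NaHSO₄: 1723 × 120.1 = 206,900 g.

(b) After draining 28% and refilling: 103 × 0.72 + 6 × 0.28 = 75.84 ppm.
(b) Deficit to target: 87 − 75.84 = 11.16 mg/L.
(b) Mass: 11.16 mg/L × 167,000 L = 1864 g cyanuric acid.

(a) 207 kg; (b) 1.86 kg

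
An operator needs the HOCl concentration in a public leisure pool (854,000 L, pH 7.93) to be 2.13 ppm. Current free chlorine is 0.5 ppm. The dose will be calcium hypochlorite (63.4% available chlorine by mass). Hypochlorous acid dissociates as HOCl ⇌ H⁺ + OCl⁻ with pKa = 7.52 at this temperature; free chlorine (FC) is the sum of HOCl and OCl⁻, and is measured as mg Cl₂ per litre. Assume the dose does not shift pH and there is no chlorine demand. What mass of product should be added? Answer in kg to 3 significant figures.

[OCl⁻]/[HOCl] = 10^(pH − pKa) = 10^(7.93 − 7.52) = 2.57; fraction as HOCl = 1/(1 + 2.57) = 0.2801.
Free chlorine required for 2.13 ppm HOCl: 2.13 / 0.2801 = 7.605 ppm.
FC to add: 7.605 − 0.5 = 7.105 mg/L as Cl₂.
Cl₂ equivalent: 7.105 mg/L × 854,000 L = 6068 g.
Product at 63.4% available Cl: 6068 / 0.634 = 9570 g.

9.57 kg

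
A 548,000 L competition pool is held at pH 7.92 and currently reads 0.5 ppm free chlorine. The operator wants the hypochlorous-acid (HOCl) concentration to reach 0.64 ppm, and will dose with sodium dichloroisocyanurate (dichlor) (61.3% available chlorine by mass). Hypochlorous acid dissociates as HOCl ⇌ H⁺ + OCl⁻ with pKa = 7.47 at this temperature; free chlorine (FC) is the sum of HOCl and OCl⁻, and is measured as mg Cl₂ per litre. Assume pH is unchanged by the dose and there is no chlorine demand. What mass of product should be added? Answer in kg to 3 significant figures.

1.74 kg

[OCl⁻]/[HOCl] = 10^(pH − pKa) = 10^(7.92 − 7.47) = 2.818; fraction as HOCl = 1/(1 + 2.818) = 0.2619.
Free chlorine required for 0.64 ppm HOCl: 0.64 / 0.2619 = 2.444 ppm.
FC to add: 2.444 − 0.5 = 1.944 mg/L as Cl₂.
Cl₂ equivalent: 1.944 mg/L × 548,000 L = 1065 g.
Product at 61.3% available Cl: 1065 / 0.613 = 1738 g.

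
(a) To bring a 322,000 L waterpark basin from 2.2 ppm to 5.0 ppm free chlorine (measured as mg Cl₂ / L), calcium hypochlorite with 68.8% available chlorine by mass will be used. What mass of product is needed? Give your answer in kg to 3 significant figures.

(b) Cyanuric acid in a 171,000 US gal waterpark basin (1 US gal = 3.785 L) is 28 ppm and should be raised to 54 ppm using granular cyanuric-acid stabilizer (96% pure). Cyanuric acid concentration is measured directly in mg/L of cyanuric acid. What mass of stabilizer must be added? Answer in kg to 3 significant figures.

(a) 1.31 kg; (b) 17.5 kg

(a) Chlorine deficit: 5.0 − 2.2 = 2.8 ppm = 2.8 mg/L as Cl₂.
(a) Cl₂ equivalent needed: 2.8 mg/L × 322,000 L = 901,600 mg = 901.6 g.
(a) Product at 68.8% available chlorine: 901.6 / 0.688 = 1310 g.

(b) Volume: 171,000 US gal × 3.785 L/gal = 647,235 L.
(b) CYA to add: (54 − 28) = 26 mg/L × 647,235 L = 16,830 g cyanuric acid.
(b) At 96% purity: 16,830 / 0.96 = 17,530 g product.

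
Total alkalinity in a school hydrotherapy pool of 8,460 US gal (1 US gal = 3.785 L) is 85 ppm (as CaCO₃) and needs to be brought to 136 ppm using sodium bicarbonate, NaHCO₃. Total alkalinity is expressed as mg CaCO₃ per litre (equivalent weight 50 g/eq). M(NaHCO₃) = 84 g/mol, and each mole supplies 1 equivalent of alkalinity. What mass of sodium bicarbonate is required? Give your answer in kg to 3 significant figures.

2.74 kg

Volume: 8,460 US gal × 3.785 L/gal = 32,021 L.
Alkalinity to add: (136 − 85) = 51 mg/L as CaCO₃ × 32,021 L = 1633 g as CaCO₃.
Equivalents: 1633 g ÷ 50 g/eq = 32.66 eq.
NaHCO₃ supplies 1 eq per mole → 32.66 mol.
Mass: 32.66 mol × 84 g/mol = 2744 g.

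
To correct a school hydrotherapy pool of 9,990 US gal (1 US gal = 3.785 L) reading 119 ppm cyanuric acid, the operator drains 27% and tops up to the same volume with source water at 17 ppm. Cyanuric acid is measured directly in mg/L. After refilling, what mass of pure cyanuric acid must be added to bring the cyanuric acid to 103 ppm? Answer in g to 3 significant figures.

436 g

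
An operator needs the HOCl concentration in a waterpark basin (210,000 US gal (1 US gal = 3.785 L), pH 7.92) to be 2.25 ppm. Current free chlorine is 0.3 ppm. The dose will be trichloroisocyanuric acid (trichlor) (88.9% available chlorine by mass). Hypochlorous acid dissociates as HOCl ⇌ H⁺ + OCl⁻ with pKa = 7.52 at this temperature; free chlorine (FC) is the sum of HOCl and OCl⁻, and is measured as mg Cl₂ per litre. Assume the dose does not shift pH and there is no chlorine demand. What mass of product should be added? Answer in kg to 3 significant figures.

Volume: 210,000 US gal × 3.785 L/gal = 794,850 L.
[OCl⁻]/[HOCl] = 10^(pH − pKa) = 10^(7.92 − 7.52) = 2.512; fraction as HOCl = 1/(1 + 2.512) = 0.2847.
Free chlorine required for 2.25 ppm HOCl: 2.25 / 0.2847 = 7.902 ppm.
FC to add: 7.902 − 0.3 = 7.602 mg/L as Cl₂.
Cl₂ equivalent: 7.602 mg/L × 794,850 L = 6042 g.
Product at 88.9% available Cl: 6042 / 0.889 = 6797 g.

6.80 kg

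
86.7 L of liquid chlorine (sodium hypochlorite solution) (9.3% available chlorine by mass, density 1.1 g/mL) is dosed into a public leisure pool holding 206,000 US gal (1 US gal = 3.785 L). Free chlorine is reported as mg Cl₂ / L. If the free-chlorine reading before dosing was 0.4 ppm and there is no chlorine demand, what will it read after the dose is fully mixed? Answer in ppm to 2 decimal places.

Volume: 206,000 US gal × 3.785 L/gal = 779,710 L.
Mass of solution: 86.7 L × 1000 mL/L × 1.1 g/mL = 95,370 g.
Available chlorine delivered: 95,370 g × 0.093 = 8869 g as Cl₂.
Concentration rise: 8869 g / 779,710 L = 11.38 mg/L = 11.38 ppm.
Final FC: 0.4 + 11.38 = 11.78 ppm.

11.78 ppm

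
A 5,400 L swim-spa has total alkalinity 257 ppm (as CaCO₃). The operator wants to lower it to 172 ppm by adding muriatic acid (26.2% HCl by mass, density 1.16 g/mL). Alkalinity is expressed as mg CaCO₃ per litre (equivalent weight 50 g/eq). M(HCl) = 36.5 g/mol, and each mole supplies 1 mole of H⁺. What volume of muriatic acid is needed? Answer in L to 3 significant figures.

Alkalinity to neutralize: (257 − 172) = 85 mg/L as CaCO₃ × 5,400 L = 459 g as CaCO₃.
Equivalents of H⁺ required: 459 ÷ 50 g/eq = 9.18 eq = 9.18 mol HCl.
Mass of HCl: 9.18 × 36.5 = 335.1 g.
Mass of 26.2% solution: 335.1 / 0.262 = 1279 g.
Volume: 1279 g ÷ 1.16 g/mL = 1102 mL.

1.10 L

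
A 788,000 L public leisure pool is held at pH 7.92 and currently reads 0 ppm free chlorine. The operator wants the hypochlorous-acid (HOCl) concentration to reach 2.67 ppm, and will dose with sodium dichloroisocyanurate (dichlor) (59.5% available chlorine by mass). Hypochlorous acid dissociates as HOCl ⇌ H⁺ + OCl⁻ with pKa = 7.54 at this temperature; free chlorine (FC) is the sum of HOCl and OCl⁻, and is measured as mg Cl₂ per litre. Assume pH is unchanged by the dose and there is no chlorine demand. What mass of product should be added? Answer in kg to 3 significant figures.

[OCl⁻]/[HOCl] = 10^(pH − pKa) = 10^(7.92 − 7.54) = 2.399; fraction as HOCl = 1/(1 + 2.399) = 0.2942.
Free chlorine required for 2.67 ppm HOCl: 2.67 / 0.2942 = 9.075 ppm.
FC to add: 9.075 − 0 = 9.075 mg/L as Cl₂.
Cl₂ equivalent: 9.075 mg/L × 788,000 L = 7151 g.
Product at 59.5% available Cl: 7151 / 0.595 = 12,020 g.

12.0 kg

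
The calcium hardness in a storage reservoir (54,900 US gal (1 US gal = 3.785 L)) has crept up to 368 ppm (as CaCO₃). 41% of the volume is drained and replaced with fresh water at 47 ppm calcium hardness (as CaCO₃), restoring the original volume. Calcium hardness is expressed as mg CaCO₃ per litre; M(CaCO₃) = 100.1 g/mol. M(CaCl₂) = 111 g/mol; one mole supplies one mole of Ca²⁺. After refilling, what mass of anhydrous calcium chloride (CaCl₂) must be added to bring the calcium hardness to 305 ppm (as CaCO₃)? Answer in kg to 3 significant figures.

15.8 kg

Volume: 54,900 US gal × 3.785 L/gal = 207,796 L.
After draining 41% and refilling: 368 × 0.59 + 47 × 0.41 = 236.39 ppm.
Deficit to target: 305 − 236.39 = 68.61 mg/L.
As CaCO₃: 68.61 mg/L × 207,796 L = 14,260 g; ÷ 100.1 = 142.4 mol Ca²⁺.
Mass: 142.4 × 111 = 15,810 g.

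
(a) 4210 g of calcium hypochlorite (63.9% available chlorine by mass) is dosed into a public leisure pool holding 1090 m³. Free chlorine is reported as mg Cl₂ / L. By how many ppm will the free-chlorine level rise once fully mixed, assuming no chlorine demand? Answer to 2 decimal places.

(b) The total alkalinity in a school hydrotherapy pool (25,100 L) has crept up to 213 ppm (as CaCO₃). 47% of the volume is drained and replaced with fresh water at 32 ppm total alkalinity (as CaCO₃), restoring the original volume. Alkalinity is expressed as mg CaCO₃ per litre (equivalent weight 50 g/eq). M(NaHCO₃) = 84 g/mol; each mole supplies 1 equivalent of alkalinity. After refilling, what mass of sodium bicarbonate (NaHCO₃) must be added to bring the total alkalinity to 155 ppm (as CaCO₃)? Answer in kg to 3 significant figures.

(a) 2.47 ppm; (b) 1.14 kg

(a) Volume: 1090 m³ = 1,090,000 L.
(a) Available chlorine delivered: 4210 g × 0.639 = 2690 g as Cl₂.
(a) Concentration rise: 2690 g / 1,090,000 L = 2.468 mg/L = 2.47 ppm.

(b) After draining 47% and refilling: 213 × 0.53 + 32 × 0.47 = 127.93 ppm.
(b) Deficit to target: 155 − 127.93 = 27.07 mg/L.
(b) As CaCO₃: 27.07 mg/L × 25,100 L = 679.5 g; ÷ 50 g/eq ÷ 1 = 13.59 mol NaHCO₃.
(b) Mass: 13.59 × 84 = 1141 g.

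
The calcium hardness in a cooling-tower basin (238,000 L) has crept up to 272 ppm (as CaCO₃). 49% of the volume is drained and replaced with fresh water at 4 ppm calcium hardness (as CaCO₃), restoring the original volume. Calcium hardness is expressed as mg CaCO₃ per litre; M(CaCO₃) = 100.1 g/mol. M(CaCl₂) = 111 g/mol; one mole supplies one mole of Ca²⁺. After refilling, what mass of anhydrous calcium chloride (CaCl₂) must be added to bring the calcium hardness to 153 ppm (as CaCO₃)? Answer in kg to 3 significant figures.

After draining 49% and refilling: 272 × 0.51 + 4 × 0.49 = 140.68 ppm.
Deficit to target: 153 − 140.68 = 12.32 mg/L.
As CaCO₃: 12.32 mg/L × 238,000 L = 2932 g; ÷ 100.1 = 29.29 mol Ca²⁺.
Mass: 29.29 × 111 = 3251 g.

3.25 kg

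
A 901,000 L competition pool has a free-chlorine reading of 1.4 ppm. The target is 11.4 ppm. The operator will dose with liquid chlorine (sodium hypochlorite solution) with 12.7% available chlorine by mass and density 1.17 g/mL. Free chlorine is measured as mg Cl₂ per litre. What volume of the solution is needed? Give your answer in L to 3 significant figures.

Chlorine deficit: 11.4 − 1.4 = 10 ppm = 10 mg/L as Cl₂.
Cl₂ equivalent needed: 10 mg/L × 901,000 L = 9,010,000 mg = 9010 g.
Product at 12.7% available chlorine: 9010 / 0.127 = 70,940 g.
Volume at density 1.17 g/mL: 70,940 g ÷ 1.17 g/mL = 60,640 mL.

60.6 L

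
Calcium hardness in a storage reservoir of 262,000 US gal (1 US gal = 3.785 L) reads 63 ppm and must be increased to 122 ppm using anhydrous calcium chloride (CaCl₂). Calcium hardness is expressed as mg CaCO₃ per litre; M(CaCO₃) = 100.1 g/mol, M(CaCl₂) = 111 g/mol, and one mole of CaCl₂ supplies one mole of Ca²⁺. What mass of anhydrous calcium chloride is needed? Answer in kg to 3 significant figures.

Volume: 262,000 US gal × 3.785 L/gal = 991,670 L.
Hardness to add: (122 − 63) = 59 mg/L as CaCO₃ × 991,670 L = 58,510 g as CaCO₃.
Moles of Ca²⁺ (1 mol Ca²⁺ ≡ 1 mol CaCO₃): 58,510 / 100.1 g/mol = 584.5 mol.
Mass of CaCl₂: 584.5 × 111 = 64,880 g.

64.9 kg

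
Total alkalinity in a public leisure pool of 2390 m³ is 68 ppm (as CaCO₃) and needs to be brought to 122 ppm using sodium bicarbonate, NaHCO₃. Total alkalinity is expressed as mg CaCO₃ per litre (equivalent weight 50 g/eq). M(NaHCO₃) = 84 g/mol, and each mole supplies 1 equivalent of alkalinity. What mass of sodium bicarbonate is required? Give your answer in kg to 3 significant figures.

Volume: 2390 m³ = 2,390,000 L.
Alkalinity to add: (122 − 68) = 54 mg/L as CaCO₃ × 2,390,000 L = 129,100 g as CaCO₃.
Equivalents: 129,100 g ÷ 50 g/eq = 2581 eq.
NaHCO₃ supplies 1 eq per mole → 2581 mol.
Mass: 2581 mol × 84 g/mol = 216,800 g.

217 kg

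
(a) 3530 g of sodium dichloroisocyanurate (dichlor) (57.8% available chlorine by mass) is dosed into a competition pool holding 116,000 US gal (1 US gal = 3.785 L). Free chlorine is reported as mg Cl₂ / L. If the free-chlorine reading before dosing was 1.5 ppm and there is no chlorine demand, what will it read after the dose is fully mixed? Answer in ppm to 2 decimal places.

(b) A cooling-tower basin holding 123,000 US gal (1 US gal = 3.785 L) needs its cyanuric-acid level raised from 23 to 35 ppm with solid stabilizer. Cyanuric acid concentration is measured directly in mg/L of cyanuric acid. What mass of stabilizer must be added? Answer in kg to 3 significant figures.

(a) Volume: 116,000 US gal × 3.785 L/gal = 439,060 L.
(a) Available chlorine delivered: 3530 g × 0.578 = 2040 g as Cl₂.
(a) Concentration rise: 2040 g / 439,060 L = 4.647 mg/L = 4.65 ppm.
(a) Final FC: 1.5 + 4.65 = 6.15 ppm.

(b) Volume: 123,000 US gal × 3.785 L/gal = 465,555 L.
(b) CYA to add: (35 − 23) = 12 mg/L × 465,555 L = 5587 g cyanuric acid.

(a) 6.15 ppm; (b) 5.59 kg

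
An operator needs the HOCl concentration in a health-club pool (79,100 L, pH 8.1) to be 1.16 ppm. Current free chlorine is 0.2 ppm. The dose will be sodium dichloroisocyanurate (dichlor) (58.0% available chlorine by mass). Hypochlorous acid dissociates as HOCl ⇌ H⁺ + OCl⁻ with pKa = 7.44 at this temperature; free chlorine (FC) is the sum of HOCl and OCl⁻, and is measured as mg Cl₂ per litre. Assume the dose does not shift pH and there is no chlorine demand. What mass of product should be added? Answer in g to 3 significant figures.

[OCl⁻]/[HOCl] = 10^(pH − pKa) = 10^(8.1 − 7.44) = 4.571; fraction as HOCl = 1/(1 + 4.571) = 0.1795.
Free chlorine required for 1.16 ppm HOCl: 1.16 / 0.1795 = 6.462 ppm.
FC to add: 6.462 − 0.2 = 6.262 mg/L as Cl₂.
Cl₂ equivalent: 6.262 mg/L × 79,100 L = 495.3 g.
Product at 58.0% available Cl: 495.3 / 0.58 = 854 g.

854 g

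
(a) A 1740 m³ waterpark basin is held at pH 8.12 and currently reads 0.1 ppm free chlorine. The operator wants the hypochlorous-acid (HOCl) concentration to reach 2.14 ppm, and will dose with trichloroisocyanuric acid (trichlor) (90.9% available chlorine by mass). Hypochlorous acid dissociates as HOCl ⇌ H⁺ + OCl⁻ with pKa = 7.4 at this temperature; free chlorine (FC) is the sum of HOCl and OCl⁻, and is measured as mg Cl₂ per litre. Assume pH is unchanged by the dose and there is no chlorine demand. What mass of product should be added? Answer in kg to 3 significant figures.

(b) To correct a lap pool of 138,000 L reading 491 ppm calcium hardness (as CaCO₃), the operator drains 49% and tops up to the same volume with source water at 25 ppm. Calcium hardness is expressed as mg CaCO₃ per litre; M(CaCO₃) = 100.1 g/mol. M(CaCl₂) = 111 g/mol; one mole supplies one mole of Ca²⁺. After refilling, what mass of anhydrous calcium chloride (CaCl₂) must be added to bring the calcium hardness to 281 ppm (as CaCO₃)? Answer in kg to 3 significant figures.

(a) Volume: 1740 m³ = 1,740,000 L.
(a) [OCl⁻]/[HOCl] = 10^(pH − pKa) = 10^(8.12 − 7.4) = 5.248; fraction as HOCl = 1/(1 + 5.248) = 0.16.
(a) Free chlorine required for 2.14 ppm HOCl: 2.14 / 0.16 = 13.37 ppm.
(a) FC to add: 13.37 − 0.1 = 13.27 mg/L as Cl₂.
(a) Cl₂ equivalent: 13.27 mg/L × 1,740,000 L = 23,090 g.
(a) Product at 90.9% available Cl: 23,090 / 0.909 = 25,400 g.

(b) After draining 49% and refilling: 491 × 0.51 + 25 × 0.49 = 262.66 ppm.
(b) Deficit to target: 281 − 262.66 = 18.34 mg/L.
(b) As CaCO₃: 18.34 mg/L × 138,000 L = 2531 g; ÷ 100.1 = 25.28 mol Ca²⁺.
(b) Mass: 25.28 × 111 = 2807 g.

(a) 25.4 kg; (b) 2.81 kg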